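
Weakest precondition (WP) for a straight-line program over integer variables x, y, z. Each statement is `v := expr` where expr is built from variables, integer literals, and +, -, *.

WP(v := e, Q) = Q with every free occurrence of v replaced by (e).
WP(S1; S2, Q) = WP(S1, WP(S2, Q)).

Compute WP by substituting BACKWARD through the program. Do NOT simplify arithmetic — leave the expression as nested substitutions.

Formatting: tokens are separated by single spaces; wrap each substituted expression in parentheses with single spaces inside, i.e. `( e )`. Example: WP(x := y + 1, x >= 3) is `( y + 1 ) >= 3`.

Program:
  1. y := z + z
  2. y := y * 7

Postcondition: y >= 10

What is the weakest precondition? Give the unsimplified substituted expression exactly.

post: y >= 10
stmt 2: y := y * 7  -- replace 1 occurrence(s) of y with (y * 7)
  => ( y * 7 ) >= 10
stmt 1: y := z + z  -- replace 1 occurrence(s) of y with (z + z)
  => ( ( z + z ) * 7 ) >= 10

Answer: ( ( z + z ) * 7 ) >= 10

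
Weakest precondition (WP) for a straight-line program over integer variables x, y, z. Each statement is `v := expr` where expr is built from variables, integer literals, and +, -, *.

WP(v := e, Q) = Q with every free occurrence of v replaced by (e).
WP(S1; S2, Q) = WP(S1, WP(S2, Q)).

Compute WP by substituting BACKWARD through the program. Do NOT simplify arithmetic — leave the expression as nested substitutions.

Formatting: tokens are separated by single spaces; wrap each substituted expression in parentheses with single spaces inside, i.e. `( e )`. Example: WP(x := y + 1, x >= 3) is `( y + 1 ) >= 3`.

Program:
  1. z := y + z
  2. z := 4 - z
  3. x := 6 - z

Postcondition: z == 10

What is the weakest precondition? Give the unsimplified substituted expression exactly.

Answer: ( 4 - ( y + z ) ) == 10

Derivation:
post: z == 10
stmt 3: x := 6 - z  -- replace 0 occurrence(s) of x with (6 - z)
  => z == 10
stmt 2: z := 4 - z  -- replace 1 occurrence(s) of z with (4 - z)
  => ( 4 - z ) == 10
stmt 1: z := y + z  -- replace 1 occurrence(s) of z with (y + z)
  => ( 4 - ( y + z ) ) == 10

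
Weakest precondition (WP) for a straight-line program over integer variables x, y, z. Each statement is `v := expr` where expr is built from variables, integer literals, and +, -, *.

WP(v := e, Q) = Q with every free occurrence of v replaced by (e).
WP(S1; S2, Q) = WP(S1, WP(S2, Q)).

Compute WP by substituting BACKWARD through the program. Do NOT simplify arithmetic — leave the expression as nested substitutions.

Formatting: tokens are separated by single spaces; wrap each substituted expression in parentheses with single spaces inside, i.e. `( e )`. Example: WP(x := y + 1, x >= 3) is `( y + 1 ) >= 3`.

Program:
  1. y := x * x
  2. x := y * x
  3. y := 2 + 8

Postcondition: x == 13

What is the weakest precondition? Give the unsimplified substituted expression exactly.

post: x == 13
stmt 3: y := 2 + 8  -- replace 0 occurrence(s) of y with (2 + 8)
  => x == 13
stmt 2: x := y * x  -- replace 1 occurrence(s) of x with (y * x)
  => ( y * x ) == 13
stmt 1: y := x * x  -- replace 1 occurrence(s) of y with (x * x)
  => ( ( x * x ) * x ) == 13

Answer: ( ( x * x ) * x ) == 13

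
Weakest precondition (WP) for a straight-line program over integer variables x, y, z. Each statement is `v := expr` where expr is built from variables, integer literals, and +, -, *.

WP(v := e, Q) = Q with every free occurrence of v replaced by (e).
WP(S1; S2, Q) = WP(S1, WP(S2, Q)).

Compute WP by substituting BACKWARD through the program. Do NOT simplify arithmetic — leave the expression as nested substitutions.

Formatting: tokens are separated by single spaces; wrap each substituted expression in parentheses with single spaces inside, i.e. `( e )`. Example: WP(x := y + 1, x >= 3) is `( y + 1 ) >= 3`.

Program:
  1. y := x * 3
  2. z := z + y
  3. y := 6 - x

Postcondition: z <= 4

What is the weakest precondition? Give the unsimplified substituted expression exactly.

Answer: ( z + ( x * 3 ) ) <= 4

Derivation:
post: z <= 4
stmt 3: y := 6 - x  -- replace 0 occurrence(s) of y with (6 - x)
  => z <= 4
stmt 2: z := z + y  -- replace 1 occurrence(s) of z with (z + y)
  => ( z + y ) <= 4
stmt 1: y := x * 3  -- replace 1 occurrence(s) of y with (x * 3)
  => ( z + ( x * 3 ) ) <= 4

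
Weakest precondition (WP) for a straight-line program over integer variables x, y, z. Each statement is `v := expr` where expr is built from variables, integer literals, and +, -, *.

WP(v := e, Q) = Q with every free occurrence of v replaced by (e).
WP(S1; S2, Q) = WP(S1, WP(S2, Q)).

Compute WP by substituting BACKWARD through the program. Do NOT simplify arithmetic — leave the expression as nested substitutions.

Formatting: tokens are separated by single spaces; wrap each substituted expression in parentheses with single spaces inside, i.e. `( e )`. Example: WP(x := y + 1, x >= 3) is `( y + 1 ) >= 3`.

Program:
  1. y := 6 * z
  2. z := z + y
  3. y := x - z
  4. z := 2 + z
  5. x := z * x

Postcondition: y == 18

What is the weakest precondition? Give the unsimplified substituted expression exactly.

post: y == 18
stmt 5: x := z * x  -- replace 0 occurrence(s) of x with (z * x)
  => y == 18
stmt 4: z := 2 + z  -- replace 0 occurrence(s) of z with (2 + z)
  => y == 18
stmt 3: y := x - z  -- replace 1 occurrence(s) of y with (x - z)
  => ( x - z ) == 18
stmt 2: z := z + y  -- replace 1 occurrence(s) of z with (z + y)
  => ( x - ( z + y ) ) == 18
stmt 1: y := 6 * z  -- replace 1 occurrence(s) of y with (6 * z)
  => ( x - ( z + ( 6 * z ) ) ) == 18

Answer: ( x - ( z + ( 6 * z ) ) ) == 18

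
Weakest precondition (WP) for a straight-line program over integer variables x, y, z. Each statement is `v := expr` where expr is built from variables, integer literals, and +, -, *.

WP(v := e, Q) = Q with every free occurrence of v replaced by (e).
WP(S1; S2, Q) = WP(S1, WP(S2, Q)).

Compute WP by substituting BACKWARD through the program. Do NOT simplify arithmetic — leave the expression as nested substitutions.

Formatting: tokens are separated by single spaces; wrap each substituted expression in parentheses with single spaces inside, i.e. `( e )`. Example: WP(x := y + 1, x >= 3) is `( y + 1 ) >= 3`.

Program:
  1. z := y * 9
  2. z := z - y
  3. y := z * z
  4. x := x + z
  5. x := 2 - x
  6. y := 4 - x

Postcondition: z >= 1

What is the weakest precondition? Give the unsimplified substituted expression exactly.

post: z >= 1
stmt 6: y := 4 - x  -- replace 0 occurrence(s) of y with (4 - x)
  => z >= 1
stmt 5: x := 2 - x  -- replace 0 occurrence(s) of x with (2 - x)
  => z >= 1
stmt 4: x := x + z  -- replace 0 occurrence(s) of x with (x + z)
  => z >= 1
stmt 3: y := z * z  -- replace 0 occurrence(s) of y with (z * z)
  => z >= 1
stmt 2: z := z - y  -- replace 1 occurrence(s) of z with (z - y)
  => ( z - y ) >= 1
stmt 1: z := y * 9  -- replace 1 occurrence(s) of z with (y * 9)
  => ( ( y * 9 ) - y ) >= 1

Answer: ( ( y * 9 ) - y ) >= 1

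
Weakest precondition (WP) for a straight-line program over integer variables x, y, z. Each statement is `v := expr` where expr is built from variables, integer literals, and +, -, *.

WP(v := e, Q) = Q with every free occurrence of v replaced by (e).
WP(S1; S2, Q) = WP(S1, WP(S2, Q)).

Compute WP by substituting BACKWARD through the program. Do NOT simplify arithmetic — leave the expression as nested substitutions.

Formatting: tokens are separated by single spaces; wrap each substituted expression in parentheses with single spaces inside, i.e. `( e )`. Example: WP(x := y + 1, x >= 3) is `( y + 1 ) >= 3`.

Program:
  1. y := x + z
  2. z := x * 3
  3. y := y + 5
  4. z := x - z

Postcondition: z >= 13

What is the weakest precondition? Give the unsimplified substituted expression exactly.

post: z >= 13
stmt 4: z := x - z  -- replace 1 occurrence(s) of z with (x - z)
  => ( x - z ) >= 13
stmt 3: y := y + 5  -- replace 0 occurrence(s) of y with (y + 5)
  => ( x - z ) >= 13
stmt 2: z := x * 3  -- replace 1 occurrence(s) of z with (x * 3)
  => ( x - ( x * 3 ) ) >= 13
stmt 1: y := x + z  -- replace 0 occurrence(s) of y with (x + z)
  => ( x - ( x * 3 ) ) >= 13

Answer: ( x - ( x * 3 ) ) >= 13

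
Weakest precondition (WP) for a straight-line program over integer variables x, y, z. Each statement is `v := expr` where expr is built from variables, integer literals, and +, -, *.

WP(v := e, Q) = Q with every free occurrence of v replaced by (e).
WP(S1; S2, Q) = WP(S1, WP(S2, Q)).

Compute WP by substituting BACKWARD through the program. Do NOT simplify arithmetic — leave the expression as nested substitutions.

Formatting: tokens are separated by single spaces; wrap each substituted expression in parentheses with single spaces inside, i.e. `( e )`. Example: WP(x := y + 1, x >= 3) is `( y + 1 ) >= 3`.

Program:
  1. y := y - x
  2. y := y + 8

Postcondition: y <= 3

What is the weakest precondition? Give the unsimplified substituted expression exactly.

post: y <= 3
stmt 2: y := y + 8  -- replace 1 occurrence(s) of y with (y + 8)
  => ( y + 8 ) <= 3
stmt 1: y := y - x  -- replace 1 occurrence(s) of y with (y - x)
  => ( ( y - x ) + 8 ) <= 3

Answer: ( ( y - x ) + 8 ) <= 3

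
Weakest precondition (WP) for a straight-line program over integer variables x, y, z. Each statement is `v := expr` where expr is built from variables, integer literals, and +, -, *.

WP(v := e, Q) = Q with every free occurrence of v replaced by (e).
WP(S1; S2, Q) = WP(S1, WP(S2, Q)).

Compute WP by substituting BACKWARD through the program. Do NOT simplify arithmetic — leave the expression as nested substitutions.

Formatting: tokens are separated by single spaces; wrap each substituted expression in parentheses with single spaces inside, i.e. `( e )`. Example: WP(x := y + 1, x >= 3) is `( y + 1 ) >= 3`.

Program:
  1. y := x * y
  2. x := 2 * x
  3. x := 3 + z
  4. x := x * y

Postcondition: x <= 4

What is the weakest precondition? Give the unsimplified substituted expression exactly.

post: x <= 4
stmt 4: x := x * y  -- replace 1 occurrence(s) of x with (x * y)
  => ( x * y ) <= 4
stmt 3: x := 3 + z  -- replace 1 occurrence(s) of x with (3 + z)
  => ( ( 3 + z ) * y ) <= 4
stmt 2: x := 2 * x  -- replace 0 occurrence(s) of x with (2 * x)
  => ( ( 3 + z ) * y ) <= 4
stmt 1: y := x * y  -- replace 1 occurrence(s) of y with (x * y)
  => ( ( 3 + z ) * ( x * y ) ) <= 4

Answer: ( ( 3 + z ) * ( x * y ) ) <= 4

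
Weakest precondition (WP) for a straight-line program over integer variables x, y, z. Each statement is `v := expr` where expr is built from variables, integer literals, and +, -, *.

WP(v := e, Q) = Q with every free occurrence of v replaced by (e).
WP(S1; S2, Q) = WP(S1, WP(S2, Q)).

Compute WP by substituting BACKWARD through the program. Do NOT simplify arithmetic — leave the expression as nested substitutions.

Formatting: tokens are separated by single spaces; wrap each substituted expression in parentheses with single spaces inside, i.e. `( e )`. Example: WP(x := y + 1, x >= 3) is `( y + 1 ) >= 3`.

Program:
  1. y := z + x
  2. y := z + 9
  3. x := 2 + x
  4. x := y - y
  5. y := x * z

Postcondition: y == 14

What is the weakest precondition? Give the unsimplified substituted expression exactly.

Answer: ( ( ( z + 9 ) - ( z + 9 ) ) * z ) == 14

Derivation:
post: y == 14
stmt 5: y := x * z  -- replace 1 occurrence(s) of y with (x * z)
  => ( x * z ) == 14
stmt 4: x := y - y  -- replace 1 occurrence(s) of x with (y - y)
  => ( ( y - y ) * z ) == 14
stmt 3: x := 2 + x  -- replace 0 occurrence(s) of x with (2 + x)
  => ( ( y - y ) * z ) == 14
stmt 2: y := z + 9  -- replace 2 occurrence(s) of y with (z + 9)
  => ( ( ( z + 9 ) - ( z + 9 ) ) * z ) == 14
stmt 1: y := z + x  -- replace 0 occurrence(s) of y with (z + x)
  => ( ( ( z + 9 ) - ( z + 9 ) ) * z ) == 14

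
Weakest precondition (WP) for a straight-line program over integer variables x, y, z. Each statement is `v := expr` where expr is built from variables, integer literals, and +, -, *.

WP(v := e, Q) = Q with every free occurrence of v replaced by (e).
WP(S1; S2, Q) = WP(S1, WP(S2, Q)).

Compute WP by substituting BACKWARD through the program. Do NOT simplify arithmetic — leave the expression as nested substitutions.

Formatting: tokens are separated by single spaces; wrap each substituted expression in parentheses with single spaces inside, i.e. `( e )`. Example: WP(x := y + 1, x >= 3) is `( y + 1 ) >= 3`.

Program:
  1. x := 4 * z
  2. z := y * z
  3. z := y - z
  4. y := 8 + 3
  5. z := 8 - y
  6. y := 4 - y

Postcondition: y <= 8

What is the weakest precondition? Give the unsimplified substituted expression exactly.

Answer: ( 4 - ( 8 + 3 ) ) <= 8

Derivation:
post: y <= 8
stmt 6: y := 4 - y  -- replace 1 occurrence(s) of y with (4 - y)
  => ( 4 - y ) <= 8
stmt 5: z := 8 - y  -- replace 0 occurrence(s) of z with (8 - y)
  => ( 4 - y ) <= 8
stmt 4: y := 8 + 3  -- replace 1 occurrence(s) of y with (8 + 3)
  => ( 4 - ( 8 + 3 ) ) <= 8
stmt 3: z := y - z  -- replace 0 occurrence(s) of z with (y - z)
  => ( 4 - ( 8 + 3 ) ) <= 8
stmt 2: z := y * z  -- replace 0 occurrence(s) of z with (y * z)
  => ( 4 - ( 8 + 3 ) ) <= 8
stmt 1: x := 4 * z  -- replace 0 occurrence(s) of x with (4 * z)
  => ( 4 - ( 8 + 3 ) ) <= 8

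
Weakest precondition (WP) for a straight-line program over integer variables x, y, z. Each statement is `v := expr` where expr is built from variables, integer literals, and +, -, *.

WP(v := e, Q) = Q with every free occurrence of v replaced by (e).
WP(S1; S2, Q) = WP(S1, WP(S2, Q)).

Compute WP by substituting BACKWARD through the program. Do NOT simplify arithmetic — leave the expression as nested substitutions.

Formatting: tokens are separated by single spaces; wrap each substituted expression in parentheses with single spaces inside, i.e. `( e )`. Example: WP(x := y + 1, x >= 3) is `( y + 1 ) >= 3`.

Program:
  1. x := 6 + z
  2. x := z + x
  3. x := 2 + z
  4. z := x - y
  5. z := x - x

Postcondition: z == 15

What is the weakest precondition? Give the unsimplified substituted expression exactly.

post: z == 15
stmt 5: z := x - x  -- replace 1 occurrence(s) of z with (x - x)
  => ( x - x ) == 15
stmt 4: z := x - y  -- replace 0 occurrence(s) of z with (x - y)
  => ( x - x ) == 15
stmt 3: x := 2 + z  -- replace 2 occurrence(s) of x with (2 + z)
  => ( ( 2 + z ) - ( 2 + z ) ) == 15
stmt 2: x := z + x  -- replace 0 occurrence(s) of x with (z + x)
  => ( ( 2 + z ) - ( 2 + z ) ) == 15
stmt 1: x := 6 + z  -- replace 0 occurrence(s) of x with (6 + z)
  => ( ( 2 + z ) - ( 2 + z ) ) == 15

Answer: ( ( 2 + z ) - ( 2 + z ) ) == 15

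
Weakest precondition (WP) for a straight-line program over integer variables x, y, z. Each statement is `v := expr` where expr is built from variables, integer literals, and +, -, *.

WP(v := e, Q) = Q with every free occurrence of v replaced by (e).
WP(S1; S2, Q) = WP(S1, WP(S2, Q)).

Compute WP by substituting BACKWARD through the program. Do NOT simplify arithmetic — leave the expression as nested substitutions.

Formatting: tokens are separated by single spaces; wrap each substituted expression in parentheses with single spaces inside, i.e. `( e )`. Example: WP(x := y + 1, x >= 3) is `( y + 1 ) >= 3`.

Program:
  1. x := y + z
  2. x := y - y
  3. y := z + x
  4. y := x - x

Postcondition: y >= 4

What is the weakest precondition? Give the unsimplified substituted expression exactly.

post: y >= 4
stmt 4: y := x - x  -- replace 1 occurrence(s) of y with (x - x)
  => ( x - x ) >= 4
stmt 3: y := z + x  -- replace 0 occurrence(s) of y with (z + x)
  => ( x - x ) >= 4
stmt 2: x := y - y  -- replace 2 occurrence(s) of x with (y - y)
  => ( ( y - y ) - ( y - y ) ) >= 4
stmt 1: x := y + z  -- replace 0 occurrence(s) of x with (y + z)
  => ( ( y - y ) - ( y - y ) ) >= 4

Answer: ( ( y - y ) - ( y - y ) ) >= 4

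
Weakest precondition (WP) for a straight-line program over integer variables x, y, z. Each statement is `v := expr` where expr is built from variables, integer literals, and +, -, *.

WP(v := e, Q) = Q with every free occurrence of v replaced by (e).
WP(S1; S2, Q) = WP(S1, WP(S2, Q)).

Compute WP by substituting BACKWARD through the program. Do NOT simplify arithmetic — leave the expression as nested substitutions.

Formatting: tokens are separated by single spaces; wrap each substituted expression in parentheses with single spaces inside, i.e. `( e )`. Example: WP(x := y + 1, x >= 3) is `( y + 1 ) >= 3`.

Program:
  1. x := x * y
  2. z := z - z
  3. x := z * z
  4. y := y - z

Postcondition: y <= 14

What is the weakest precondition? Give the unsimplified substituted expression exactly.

Answer: ( y - ( z - z ) ) <= 14

Derivation:
post: y <= 14
stmt 4: y := y - z  -- replace 1 occurrence(s) of y with (y - z)
  => ( y - z ) <= 14
stmt 3: x := z * z  -- replace 0 occurrence(s) of x with (z * z)
  => ( y - z ) <= 14
stmt 2: z := z - z  -- replace 1 occurrence(s) of z with (z - z)
  => ( y - ( z - z ) ) <= 14
stmt 1: x := x * y  -- replace 0 occurrence(s) of x with (x * y)
  => ( y - ( z - z ) ) <= 14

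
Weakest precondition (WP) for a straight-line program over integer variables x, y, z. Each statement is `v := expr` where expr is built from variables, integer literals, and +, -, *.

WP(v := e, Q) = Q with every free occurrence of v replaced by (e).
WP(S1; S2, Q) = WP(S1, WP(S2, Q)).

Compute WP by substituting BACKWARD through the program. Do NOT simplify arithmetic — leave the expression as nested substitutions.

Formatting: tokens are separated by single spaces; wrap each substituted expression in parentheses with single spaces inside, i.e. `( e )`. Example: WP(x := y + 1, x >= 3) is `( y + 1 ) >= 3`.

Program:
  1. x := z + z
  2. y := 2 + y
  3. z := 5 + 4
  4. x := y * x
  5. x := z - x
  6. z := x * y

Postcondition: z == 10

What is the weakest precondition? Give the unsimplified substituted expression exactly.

Answer: ( ( ( 5 + 4 ) - ( ( 2 + y ) * ( z + z ) ) ) * ( 2 + y ) ) == 10

Derivation:
post: z == 10
stmt 6: z := x * y  -- replace 1 occurrence(s) of z with (x * y)
  => ( x * y ) == 10
stmt 5: x := z - x  -- replace 1 occurrence(s) of x with (z - x)
  => ( ( z - x ) * y ) == 10
stmt 4: x := y * x  -- replace 1 occurrence(s) of x with (y * x)
  => ( ( z - ( y * x ) ) * y ) == 10
stmt 3: z := 5 + 4  -- replace 1 occurrence(s) of z with (5 + 4)
  => ( ( ( 5 + 4 ) - ( y * x ) ) * y ) == 10
stmt 2: y := 2 + y  -- replace 2 occurrence(s) of y with (2 + y)
  => ( ( ( 5 + 4 ) - ( ( 2 + y ) * x ) ) * ( 2 + y ) ) == 10
stmt 1: x := z + z  -- replace 1 occurrence(s) of x with (z + z)
  => ( ( ( 5 + 4 ) - ( ( 2 + y ) * ( z + z ) ) ) * ( 2 + y ) ) == 10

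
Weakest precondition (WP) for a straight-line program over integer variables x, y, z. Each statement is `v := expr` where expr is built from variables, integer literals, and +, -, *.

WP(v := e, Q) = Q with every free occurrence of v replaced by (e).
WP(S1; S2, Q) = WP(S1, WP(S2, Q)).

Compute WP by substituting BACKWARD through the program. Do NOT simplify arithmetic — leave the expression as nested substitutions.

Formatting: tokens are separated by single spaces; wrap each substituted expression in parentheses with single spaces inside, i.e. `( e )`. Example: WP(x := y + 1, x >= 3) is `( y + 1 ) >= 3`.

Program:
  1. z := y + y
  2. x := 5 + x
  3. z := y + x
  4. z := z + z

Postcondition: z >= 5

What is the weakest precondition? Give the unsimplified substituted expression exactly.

Answer: ( ( y + ( 5 + x ) ) + ( y + ( 5 + x ) ) ) >= 5

Derivation:
post: z >= 5
stmt 4: z := z + z  -- replace 1 occurrence(s) of z with (z + z)
  => ( z + z ) >= 5
stmt 3: z := y + x  -- replace 2 occurrence(s) of z with (y + x)
  => ( ( y + x ) + ( y + x ) ) >= 5
stmt 2: x := 5 + x  -- replace 2 occurrence(s) of x with (5 + x)
  => ( ( y + ( 5 + x ) ) + ( y + ( 5 + x ) ) ) >= 5
stmt 1: z := y + y  -- replace 0 occurrence(s) of z with (y + y)
  => ( ( y + ( 5 + x ) ) + ( y + ( 5 + x ) ) ) >= 5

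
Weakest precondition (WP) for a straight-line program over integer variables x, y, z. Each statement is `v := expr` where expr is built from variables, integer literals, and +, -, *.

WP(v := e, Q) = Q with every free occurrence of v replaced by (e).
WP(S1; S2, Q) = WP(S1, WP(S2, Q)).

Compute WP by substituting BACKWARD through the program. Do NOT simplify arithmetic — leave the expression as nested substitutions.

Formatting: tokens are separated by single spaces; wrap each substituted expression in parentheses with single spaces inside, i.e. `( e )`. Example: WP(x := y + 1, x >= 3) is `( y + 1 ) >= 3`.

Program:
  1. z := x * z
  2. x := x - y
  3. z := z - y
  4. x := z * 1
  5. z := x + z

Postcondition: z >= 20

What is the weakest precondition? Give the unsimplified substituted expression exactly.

Answer: ( ( ( ( x * z ) - y ) * 1 ) + ( ( x * z ) - y ) ) >= 20

Derivation:
post: z >= 20
stmt 5: z := x + z  -- replace 1 occurrence(s) of z with (x + z)
  => ( x + z ) >= 20
stmt 4: x := z * 1  -- replace 1 occurrence(s) of x with (z * 1)
  => ( ( z * 1 ) + z ) >= 20
stmt 3: z := z - y  -- replace 2 occurrence(s) of z with (z - y)
  => ( ( ( z - y ) * 1 ) + ( z - y ) ) >= 20
stmt 2: x := x - y  -- replace 0 occurrence(s) of x with (x - y)
  => ( ( ( z - y ) * 1 ) + ( z - y ) ) >= 20
stmt 1: z := x * z  -- replace 2 occurrence(s) of z with (x * z)
  => ( ( ( ( x * z ) - y ) * 1 ) + ( ( x * z ) - y ) ) >= 20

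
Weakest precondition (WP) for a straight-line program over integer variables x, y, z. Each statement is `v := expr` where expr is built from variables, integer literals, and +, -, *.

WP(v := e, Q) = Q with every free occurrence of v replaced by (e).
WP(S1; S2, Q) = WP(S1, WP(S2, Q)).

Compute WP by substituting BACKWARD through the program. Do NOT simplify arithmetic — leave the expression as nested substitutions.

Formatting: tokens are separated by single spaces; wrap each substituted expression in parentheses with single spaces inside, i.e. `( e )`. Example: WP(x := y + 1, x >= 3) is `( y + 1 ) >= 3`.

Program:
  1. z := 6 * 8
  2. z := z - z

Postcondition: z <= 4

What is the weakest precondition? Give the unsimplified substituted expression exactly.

Answer: ( ( 6 * 8 ) - ( 6 * 8 ) ) <= 4

Derivation:
post: z <= 4
stmt 2: z := z - z  -- replace 1 occurrence(s) of z with (z - z)
  => ( z - z ) <= 4
stmt 1: z := 6 * 8  -- replace 2 occurrence(s) of z with (6 * 8)
  => ( ( 6 * 8 ) - ( 6 * 8 ) ) <= 4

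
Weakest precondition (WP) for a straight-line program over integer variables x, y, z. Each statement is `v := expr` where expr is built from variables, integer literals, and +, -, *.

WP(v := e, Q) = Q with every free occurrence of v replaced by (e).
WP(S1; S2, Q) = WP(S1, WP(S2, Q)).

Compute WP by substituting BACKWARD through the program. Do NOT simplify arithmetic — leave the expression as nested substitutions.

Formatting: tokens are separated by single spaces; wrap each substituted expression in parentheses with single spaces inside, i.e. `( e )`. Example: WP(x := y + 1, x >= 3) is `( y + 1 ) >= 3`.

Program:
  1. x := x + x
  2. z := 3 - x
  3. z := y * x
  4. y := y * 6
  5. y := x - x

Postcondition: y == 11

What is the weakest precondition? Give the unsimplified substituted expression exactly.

Answer: ( ( x + x ) - ( x + x ) ) == 11

Derivation:
post: y == 11
stmt 5: y := x - x  -- replace 1 occurrence(s) of y with (x - x)
  => ( x - x ) == 11
stmt 4: y := y * 6  -- replace 0 occurrence(s) of y with (y * 6)
  => ( x - x ) == 11
stmt 3: z := y * x  -- replace 0 occurrence(s) of z with (y * x)
  => ( x - x ) == 11
stmt 2: z := 3 - x  -- replace 0 occurrence(s) of z with (3 - x)
  => ( x - x ) == 11
stmt 1: x := x + x  -- replace 2 occurrence(s) of x with (x + x)
  => ( ( x + x ) - ( x + x ) ) == 11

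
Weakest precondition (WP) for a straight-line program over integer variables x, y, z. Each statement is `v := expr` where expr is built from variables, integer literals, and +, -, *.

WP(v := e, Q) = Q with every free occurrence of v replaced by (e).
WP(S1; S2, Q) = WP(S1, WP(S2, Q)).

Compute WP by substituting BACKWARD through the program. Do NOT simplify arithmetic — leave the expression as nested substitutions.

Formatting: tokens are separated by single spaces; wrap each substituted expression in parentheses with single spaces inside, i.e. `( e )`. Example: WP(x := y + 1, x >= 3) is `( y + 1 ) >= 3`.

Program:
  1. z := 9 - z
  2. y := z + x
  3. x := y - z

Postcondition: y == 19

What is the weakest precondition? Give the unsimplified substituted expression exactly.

Answer: ( ( 9 - z ) + x ) == 19

Derivation:
post: y == 19
stmt 3: x := y - z  -- replace 0 occurrence(s) of x with (y - z)
  => y == 19
stmt 2: y := z + x  -- replace 1 occurrence(s) of y with (z + x)
  => ( z + x ) == 19
stmt 1: z := 9 - z  -- replace 1 occurrence(s) of z with (9 - z)
  => ( ( 9 - z ) + x ) == 19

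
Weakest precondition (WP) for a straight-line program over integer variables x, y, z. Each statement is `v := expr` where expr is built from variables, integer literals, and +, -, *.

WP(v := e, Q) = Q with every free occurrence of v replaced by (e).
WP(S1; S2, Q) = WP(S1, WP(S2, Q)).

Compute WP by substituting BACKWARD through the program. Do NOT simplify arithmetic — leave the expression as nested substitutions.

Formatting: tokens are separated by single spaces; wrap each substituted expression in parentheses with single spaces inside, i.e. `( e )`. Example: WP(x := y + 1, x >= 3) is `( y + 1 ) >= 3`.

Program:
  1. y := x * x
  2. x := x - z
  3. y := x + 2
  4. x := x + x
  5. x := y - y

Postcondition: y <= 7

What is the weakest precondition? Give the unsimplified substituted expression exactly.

post: y <= 7
stmt 5: x := y - y  -- replace 0 occurrence(s) of x with (y - y)
  => y <= 7
stmt 4: x := x + x  -- replace 0 occurrence(s) of x with (x + x)
  => y <= 7
stmt 3: y := x + 2  -- replace 1 occurrence(s) of y with (x + 2)
  => ( x + 2 ) <= 7
stmt 2: x := x - z  -- replace 1 occurrence(s) of x with (x - z)
  => ( ( x - z ) + 2 ) <= 7
stmt 1: y := x * x  -- replace 0 occurrence(s) of y with (x * x)
  => ( ( x - z ) + 2 ) <= 7

Answer: ( ( x - z ) + 2 ) <= 7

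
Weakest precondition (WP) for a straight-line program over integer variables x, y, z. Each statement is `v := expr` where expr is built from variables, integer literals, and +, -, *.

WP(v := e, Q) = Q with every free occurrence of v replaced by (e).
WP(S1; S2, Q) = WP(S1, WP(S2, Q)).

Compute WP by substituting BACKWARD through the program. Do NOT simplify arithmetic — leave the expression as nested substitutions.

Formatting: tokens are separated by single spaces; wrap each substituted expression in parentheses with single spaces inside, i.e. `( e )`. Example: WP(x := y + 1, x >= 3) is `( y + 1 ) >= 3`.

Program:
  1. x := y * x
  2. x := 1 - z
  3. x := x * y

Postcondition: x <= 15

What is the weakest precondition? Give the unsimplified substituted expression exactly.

Answer: ( ( 1 - z ) * y ) <= 15

Derivation:
post: x <= 15
stmt 3: x := x * y  -- replace 1 occurrence(s) of x with (x * y)
  => ( x * y ) <= 15
stmt 2: x := 1 - z  -- replace 1 occurrence(s) of x with (1 - z)
  => ( ( 1 - z ) * y ) <= 15
stmt 1: x := y * x  -- replace 0 occurrence(s) of x with (y * x)
  => ( ( 1 - z ) * y ) <= 15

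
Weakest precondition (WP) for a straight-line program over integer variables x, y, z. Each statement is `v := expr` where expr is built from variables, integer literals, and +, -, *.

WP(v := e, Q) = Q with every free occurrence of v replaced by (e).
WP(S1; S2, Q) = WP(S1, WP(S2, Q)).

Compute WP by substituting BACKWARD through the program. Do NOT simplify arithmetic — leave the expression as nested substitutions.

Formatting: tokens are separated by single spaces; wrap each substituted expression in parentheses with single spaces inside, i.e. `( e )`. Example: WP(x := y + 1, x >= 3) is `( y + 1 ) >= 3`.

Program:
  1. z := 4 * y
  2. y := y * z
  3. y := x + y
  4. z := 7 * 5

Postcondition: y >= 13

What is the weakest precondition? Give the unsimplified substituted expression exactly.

post: y >= 13
stmt 4: z := 7 * 5  -- replace 0 occurrence(s) of z with (7 * 5)
  => y >= 13
stmt 3: y := x + y  -- replace 1 occurrence(s) of y with (x + y)
  => ( x + y ) >= 13
stmt 2: y := y * z  -- replace 1 occurrence(s) of y with (y * z)
  => ( x + ( y * z ) ) >= 13
stmt 1: z := 4 * y  -- replace 1 occurrence(s) of z with (4 * y)
  => ( x + ( y * ( 4 * y ) ) ) >= 13

Answer: ( x + ( y * ( 4 * y ) ) ) >= 13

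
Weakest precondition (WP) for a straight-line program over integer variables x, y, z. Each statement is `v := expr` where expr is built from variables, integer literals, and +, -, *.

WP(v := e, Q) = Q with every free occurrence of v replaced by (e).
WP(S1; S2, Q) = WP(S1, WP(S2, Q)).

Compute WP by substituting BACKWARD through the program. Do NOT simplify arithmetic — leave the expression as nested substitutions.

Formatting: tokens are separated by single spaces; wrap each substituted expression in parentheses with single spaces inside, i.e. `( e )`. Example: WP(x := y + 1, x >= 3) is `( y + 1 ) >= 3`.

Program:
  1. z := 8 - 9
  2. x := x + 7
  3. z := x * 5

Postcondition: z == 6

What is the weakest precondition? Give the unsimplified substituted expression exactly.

Answer: ( ( x + 7 ) * 5 ) == 6

Derivation:
post: z == 6
stmt 3: z := x * 5  -- replace 1 occurrence(s) of z with (x * 5)
  => ( x * 5 ) == 6
stmt 2: x := x + 7  -- replace 1 occurrence(s) of x with (x + 7)
  => ( ( x + 7 ) * 5 ) == 6
stmt 1: z := 8 - 9  -- replace 0 occurrence(s) of z with (8 - 9)
  => ( ( x + 7 ) * 5 ) == 6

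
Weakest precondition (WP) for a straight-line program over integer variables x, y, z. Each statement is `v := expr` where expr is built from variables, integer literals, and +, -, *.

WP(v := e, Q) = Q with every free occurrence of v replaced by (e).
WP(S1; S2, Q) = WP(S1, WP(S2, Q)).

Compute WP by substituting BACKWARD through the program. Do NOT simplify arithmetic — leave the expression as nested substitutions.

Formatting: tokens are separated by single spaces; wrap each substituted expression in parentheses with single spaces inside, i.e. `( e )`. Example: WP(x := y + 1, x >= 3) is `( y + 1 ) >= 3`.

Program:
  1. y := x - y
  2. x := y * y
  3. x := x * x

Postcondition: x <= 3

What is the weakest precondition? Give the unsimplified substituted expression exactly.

post: x <= 3
stmt 3: x := x * x  -- replace 1 occurrence(s) of x with (x * x)
  => ( x * x ) <= 3
stmt 2: x := y * y  -- replace 2 occurrence(s) of x with (y * y)
  => ( ( y * y ) * ( y * y ) ) <= 3
stmt 1: y := x - y  -- replace 4 occurrence(s) of y with (x - y)
  => ( ( ( x - y ) * ( x - y ) ) * ( ( x - y ) * ( x - y ) ) ) <= 3

Answer: ( ( ( x - y ) * ( x - y ) ) * ( ( x - y ) * ( x - y ) ) ) <= 3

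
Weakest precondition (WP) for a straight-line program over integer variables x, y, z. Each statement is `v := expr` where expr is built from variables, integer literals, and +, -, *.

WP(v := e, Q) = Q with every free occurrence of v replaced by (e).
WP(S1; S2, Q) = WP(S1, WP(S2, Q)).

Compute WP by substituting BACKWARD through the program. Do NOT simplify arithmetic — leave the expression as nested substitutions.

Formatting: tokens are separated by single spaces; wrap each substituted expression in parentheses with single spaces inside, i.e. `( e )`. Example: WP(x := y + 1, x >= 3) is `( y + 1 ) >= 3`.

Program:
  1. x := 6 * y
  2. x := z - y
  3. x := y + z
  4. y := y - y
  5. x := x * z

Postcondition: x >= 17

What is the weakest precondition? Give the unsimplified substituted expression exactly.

post: x >= 17
stmt 5: x := x * z  -- replace 1 occurrence(s) of x with (x * z)
  => ( x * z ) >= 17
stmt 4: y := y - y  -- replace 0 occurrence(s) of y with (y - y)
  => ( x * z ) >= 17
stmt 3: x := y + z  -- replace 1 occurrence(s) of x with (y + z)
  => ( ( y + z ) * z ) >= 17
stmt 2: x := z - y  -- replace 0 occurrence(s) of x with (z - y)
  => ( ( y + z ) * z ) >= 17
stmt 1: x := 6 * y  -- replace 0 occurrence(s) of x with (6 * y)
  => ( ( y + z ) * z ) >= 17

Answer: ( ( y + z ) * z ) >= 17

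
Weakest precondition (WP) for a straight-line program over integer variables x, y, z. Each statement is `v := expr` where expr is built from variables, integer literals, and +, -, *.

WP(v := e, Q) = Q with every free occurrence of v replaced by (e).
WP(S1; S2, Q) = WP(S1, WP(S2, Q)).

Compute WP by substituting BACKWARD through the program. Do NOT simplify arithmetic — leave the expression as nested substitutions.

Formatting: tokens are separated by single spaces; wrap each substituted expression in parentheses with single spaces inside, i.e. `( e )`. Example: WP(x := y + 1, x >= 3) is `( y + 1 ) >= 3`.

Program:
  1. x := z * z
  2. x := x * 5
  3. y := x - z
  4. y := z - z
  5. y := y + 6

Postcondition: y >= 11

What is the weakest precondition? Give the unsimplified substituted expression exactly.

post: y >= 11
stmt 5: y := y + 6  -- replace 1 occurrence(s) of y with (y + 6)
  => ( y + 6 ) >= 11
stmt 4: y := z - z  -- replace 1 occurrence(s) of y with (z - z)
  => ( ( z - z ) + 6 ) >= 11
stmt 3: y := x - z  -- replace 0 occurrence(s) of y with (x - z)
  => ( ( z - z ) + 6 ) >= 11
stmt 2: x := x * 5  -- replace 0 occurrence(s) of x with (x * 5)
  => ( ( z - z ) + 6 ) >= 11
stmt 1: x := z * z  -- replace 0 occurrence(s) of x with (z * z)
  => ( ( z - z ) + 6 ) >= 11

Answer: ( ( z - z ) + 6 ) >= 11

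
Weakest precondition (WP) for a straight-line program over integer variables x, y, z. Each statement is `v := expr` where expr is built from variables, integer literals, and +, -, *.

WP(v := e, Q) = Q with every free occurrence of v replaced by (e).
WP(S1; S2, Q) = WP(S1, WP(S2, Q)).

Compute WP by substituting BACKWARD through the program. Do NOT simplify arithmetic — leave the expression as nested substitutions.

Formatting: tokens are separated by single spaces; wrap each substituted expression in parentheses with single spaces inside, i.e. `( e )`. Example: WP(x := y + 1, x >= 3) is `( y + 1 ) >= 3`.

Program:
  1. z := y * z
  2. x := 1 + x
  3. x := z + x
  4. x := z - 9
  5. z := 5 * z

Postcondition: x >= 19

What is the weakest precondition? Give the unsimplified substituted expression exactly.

Answer: ( ( y * z ) - 9 ) >= 19

Derivation:
post: x >= 19
stmt 5: z := 5 * z  -- replace 0 occurrence(s) of z with (5 * z)
  => x >= 19
stmt 4: x := z - 9  -- replace 1 occurrence(s) of x with (z - 9)
  => ( z - 9 ) >= 19
stmt 3: x := z + x  -- replace 0 occurrence(s) of x with (z + x)
  => ( z - 9 ) >= 19
stmt 2: x := 1 + x  -- replace 0 occurrence(s) of x with (1 + x)
  => ( z - 9 ) >= 19
stmt 1: z := y * z  -- replace 1 occurrence(s) of z with (y * z)
  => ( ( y * z ) - 9 ) >= 19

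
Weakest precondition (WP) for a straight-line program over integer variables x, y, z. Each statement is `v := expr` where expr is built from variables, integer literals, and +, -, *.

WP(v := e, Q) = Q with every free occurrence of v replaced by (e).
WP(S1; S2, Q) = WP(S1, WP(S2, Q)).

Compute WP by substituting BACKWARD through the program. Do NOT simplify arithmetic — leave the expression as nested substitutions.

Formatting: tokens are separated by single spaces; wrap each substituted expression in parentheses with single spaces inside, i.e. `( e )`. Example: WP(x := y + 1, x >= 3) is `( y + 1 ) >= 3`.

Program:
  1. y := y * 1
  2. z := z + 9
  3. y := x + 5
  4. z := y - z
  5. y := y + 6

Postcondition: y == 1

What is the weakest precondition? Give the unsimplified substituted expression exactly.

post: y == 1
stmt 5: y := y + 6  -- replace 1 occurrence(s) of y with (y + 6)
  => ( y + 6 ) == 1
stmt 4: z := y - z  -- replace 0 occurrence(s) of z with (y - z)
  => ( y + 6 ) == 1
stmt 3: y := x + 5  -- replace 1 occurrence(s) of y with (x + 5)
  => ( ( x + 5 ) + 6 ) == 1
stmt 2: z := z + 9  -- replace 0 occurrence(s) of z with (z + 9)
  => ( ( x + 5 ) + 6 ) == 1
stmt 1: y := y * 1  -- replace 0 occurrence(s) of y with (y * 1)
  => ( ( x + 5 ) + 6 ) == 1

Answer: ( ( x + 5 ) + 6 ) == 1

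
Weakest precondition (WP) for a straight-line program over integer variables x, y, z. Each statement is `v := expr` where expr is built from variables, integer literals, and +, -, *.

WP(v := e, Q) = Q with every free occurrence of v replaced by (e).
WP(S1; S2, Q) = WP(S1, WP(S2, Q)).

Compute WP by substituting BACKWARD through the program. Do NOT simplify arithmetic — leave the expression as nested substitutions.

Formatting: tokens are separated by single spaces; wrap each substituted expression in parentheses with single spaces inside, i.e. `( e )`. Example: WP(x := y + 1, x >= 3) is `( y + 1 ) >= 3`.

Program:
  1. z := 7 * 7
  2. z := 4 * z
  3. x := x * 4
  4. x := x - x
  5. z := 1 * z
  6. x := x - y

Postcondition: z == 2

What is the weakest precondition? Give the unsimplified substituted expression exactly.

Answer: ( 1 * ( 4 * ( 7 * 7 ) ) ) == 2

Derivation:
post: z == 2
stmt 6: x := x - y  -- replace 0 occurrence(s) of x with (x - y)
  => z == 2
stmt 5: z := 1 * z  -- replace 1 occurrence(s) of z with (1 * z)
  => ( 1 * z ) == 2
stmt 4: x := x - x  -- replace 0 occurrence(s) of x with (x - x)
  => ( 1 * z ) == 2
stmt 3: x := x * 4  -- replace 0 occurrence(s) of x with (x * 4)
  => ( 1 * z ) == 2
stmt 2: z := 4 * z  -- replace 1 occurrence(s) of z with (4 * z)
  => ( 1 * ( 4 * z ) ) == 2
stmt 1: z := 7 * 7  -- replace 1 occurrence(s) of z with (7 * 7)
  => ( 1 * ( 4 * ( 7 * 7 ) ) ) == 2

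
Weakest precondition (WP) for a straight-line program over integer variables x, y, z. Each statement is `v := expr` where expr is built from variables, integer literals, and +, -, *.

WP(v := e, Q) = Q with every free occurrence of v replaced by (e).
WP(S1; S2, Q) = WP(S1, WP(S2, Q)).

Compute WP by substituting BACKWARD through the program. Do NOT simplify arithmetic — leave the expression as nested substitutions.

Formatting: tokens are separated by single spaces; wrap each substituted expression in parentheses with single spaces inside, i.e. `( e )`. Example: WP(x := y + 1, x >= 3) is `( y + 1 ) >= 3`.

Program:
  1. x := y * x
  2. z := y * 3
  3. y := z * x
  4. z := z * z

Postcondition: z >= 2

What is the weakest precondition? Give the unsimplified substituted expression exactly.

Answer: ( ( y * 3 ) * ( y * 3 ) ) >= 2

Derivation:
post: z >= 2
stmt 4: z := z * z  -- replace 1 occurrence(s) of z with (z * z)
  => ( z * z ) >= 2
stmt 3: y := z * x  -- replace 0 occurrence(s) of y with (z * x)
  => ( z * z ) >= 2
stmt 2: z := y * 3  -- replace 2 occurrence(s) of z with (y * 3)
  => ( ( y * 3 ) * ( y * 3 ) ) >= 2
stmt 1: x := y * x  -- replace 0 occurrence(s) of x with (y * x)
  => ( ( y * 3 ) * ( y * 3 ) ) >= 2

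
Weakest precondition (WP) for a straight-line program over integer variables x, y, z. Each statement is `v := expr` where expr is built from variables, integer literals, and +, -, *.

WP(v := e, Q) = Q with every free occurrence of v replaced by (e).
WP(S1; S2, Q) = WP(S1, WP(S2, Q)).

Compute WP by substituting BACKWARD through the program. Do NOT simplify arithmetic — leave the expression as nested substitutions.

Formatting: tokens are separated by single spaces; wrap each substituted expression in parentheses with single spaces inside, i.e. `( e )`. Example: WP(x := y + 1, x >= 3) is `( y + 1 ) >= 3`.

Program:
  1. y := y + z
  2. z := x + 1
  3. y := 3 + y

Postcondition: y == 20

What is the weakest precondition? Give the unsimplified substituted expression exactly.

Answer: ( 3 + ( y + z ) ) == 20

Derivation:
post: y == 20
stmt 3: y := 3 + y  -- replace 1 occurrence(s) of y with (3 + y)
  => ( 3 + y ) == 20
stmt 2: z := x + 1  -- replace 0 occurrence(s) of z with (x + 1)
  => ( 3 + y ) == 20
stmt 1: y := y + z  -- replace 1 occurrence(s) of y with (y + z)
  => ( 3 + ( y + z ) ) == 20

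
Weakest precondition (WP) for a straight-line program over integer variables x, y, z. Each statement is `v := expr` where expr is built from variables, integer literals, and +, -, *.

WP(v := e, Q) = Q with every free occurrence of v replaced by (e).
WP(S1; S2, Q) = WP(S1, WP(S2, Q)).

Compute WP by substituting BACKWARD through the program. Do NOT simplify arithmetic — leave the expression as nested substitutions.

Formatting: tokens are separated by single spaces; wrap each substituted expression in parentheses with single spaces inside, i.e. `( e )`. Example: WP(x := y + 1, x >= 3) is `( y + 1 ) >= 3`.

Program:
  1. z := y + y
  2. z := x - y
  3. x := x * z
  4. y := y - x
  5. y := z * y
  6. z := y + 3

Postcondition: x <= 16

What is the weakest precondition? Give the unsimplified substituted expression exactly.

Answer: ( x * ( x - y ) ) <= 16

Derivation:
post: x <= 16
stmt 6: z := y + 3  -- replace 0 occurrence(s) of z with (y + 3)
  => x <= 16
stmt 5: y := z * y  -- replace 0 occurrence(s) of y with (z * y)
  => x <= 16
stmt 4: y := y - x  -- replace 0 occurrence(s) of y with (y - x)
  => x <= 16
stmt 3: x := x * z  -- replace 1 occurrence(s) of x with (x * z)
  => ( x * z ) <= 16
stmt 2: z := x - y  -- replace 1 occurrence(s) of z with (x - y)
  => ( x * ( x - y ) ) <= 16
stmt 1: z := y + y  -- replace 0 occurrence(s) of z with (y + y)
  => ( x * ( x - y ) ) <= 16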